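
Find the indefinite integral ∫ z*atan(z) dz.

z**2*atan(z)/2 - z/2 + atan(z)/2 + C

Use integration by parts with u = arctan(z), dv = z dz.
Then du = 1/(z**2 + 1) dz.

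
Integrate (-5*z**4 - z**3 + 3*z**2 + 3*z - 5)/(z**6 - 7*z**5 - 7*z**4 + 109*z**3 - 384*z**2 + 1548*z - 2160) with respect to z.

-1315*log(z - 6)/792 + 1289*log(z - 4)/900 - 75*log(z - 2)/728 + 2945*log(z + 5)/23562 + 20503*log(z**2 + 9)/198900 + 2129*atan(z/3)/99450 + C

Factor the denominator: (z - 6)*(z - 4)*(z - 2)*(z + 5)*(z**2 + 9).
Partial-fraction decomposition: (20503*z + 6387)/(99450*(z**2 + 9)) + 2945/(23562*(z + 5)) - 75/(728*(z - 2)) + 1289/(900*(z - 4)) - 1315/(792*(z - 6)).
Integrate each term; A/(z−a) gives A·log|z−a|; the (Bz+D)/(z²+p²) term gives a log and an atan.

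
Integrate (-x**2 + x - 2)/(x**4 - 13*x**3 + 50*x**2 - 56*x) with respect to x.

Factor the denominator: x*(x - 7)*(x - 4)*(x - 2).
Partial-fraction decomposition: -1/(5*(x - 2)) + 7/(12*(x - 4)) - 44/(105*(x - 7)) + 1/(28*x).
Integrate each term: A/(x−a) contributes A·log|x−a|.

log(x)/28 - 44*log(x - 7)/105 + 7*log(x - 4)/12 - log(x - 2)/5 + C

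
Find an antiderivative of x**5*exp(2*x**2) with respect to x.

Let u = x², du = 2x dx; rewrite as (1/2)∫ u^2·exp(2u) du.
Now integrate by parts 2 times.

(2*x**4 - 2*x**2 + 1)*exp(2*x**2)/8 + C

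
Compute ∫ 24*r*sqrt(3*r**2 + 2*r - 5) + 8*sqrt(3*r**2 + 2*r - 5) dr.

8*(3*r**2 + 2*r - 5)**(3/2)/3 + C

Let u = 3*r**2 + 2*r - 5, so du = (6*r + 2) dr.
Rewriting, the integral becomes 4·∫ √u du = 4·(2/3)u^(3/2).
Substituting back, u = 3*r**2 + 2*r - 5.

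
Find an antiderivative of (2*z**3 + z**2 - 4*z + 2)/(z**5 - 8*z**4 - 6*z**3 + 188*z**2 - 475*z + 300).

257*log(z - 5)/80 - 130*log(z - 4)/27 + 53*log(z - 3)/32 - log(z - 1)/144 - 203*log(z + 5)/4320 + C

Factor the denominator: (z - 5)*(z - 4)*(z - 3)*(z - 1)*(z + 5).
Partial-fraction decomposition: -203/(4320*(z + 5)) - 1/(144*(z - 1)) + 53/(32*(z - 3)) - 130/(27*(z - 4)) + 257/(80*(z - 5)).
Integrate each term: A/(z−a) contributes A·log|z−a|.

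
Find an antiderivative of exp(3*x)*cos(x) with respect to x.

exp(3*x)*sin(x)/10 + 3*exp(3*x)*cos(x)/10 + C

Let I denote the integral. Integrate by parts with u = cos(x), dv = exp(3*x) dx, so v = exp(3*x)/3: I = exp(3*x)*cos(x)/3 + (1/3)·∫ exp(3*x)*sin(x) dx.
Apply parts again with u = sin(x), dv = exp(3*x) dx: ∫ exp(3*x)*sin(x) dx = exp(3*x)*sin(x)/3 − (1/3)·I. Substituting back brings back I: I = exp(3*x)*sin(x)/9 + exp(3*x)*cos(x)/3 − (1/9)·I.
Solving for I: (1 + 1/9)·I equals the remaining terms, so I = (9/10)·(exp(3*x)*sin(x)/9 + exp(3*x)*cos(x)/3).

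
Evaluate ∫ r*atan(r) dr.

r**2*atan(r)/2 - r/2 + atan(r)/2 + C

Use integration by parts with u = arctan(r), dv = r dr.
Then du = 1/(r**2 + 1) dr.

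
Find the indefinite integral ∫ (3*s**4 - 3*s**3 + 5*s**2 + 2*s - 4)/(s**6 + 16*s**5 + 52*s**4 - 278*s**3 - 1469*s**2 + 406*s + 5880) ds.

Factor the denominator: (s - 4)*(s - 2)*(s + 3)*(s + 5)*(s + 7)**2.
Partial-fraction decomposition: 123413/(28512*(s + 7)) + 769/(72*(s + 7)**2) - 787/(168*(s + 5)) + 359/(1120*(s + 3)) - 22/(2835*(s - 2)) + 10/(231*(s - 4)).
Integrate each term; A/(s−a) gives A·log|s−a|; A/(s−a)² gives −A/(s−a).

10*log(s - 4)/231 - 22*log(s - 2)/2835 + 359*log(s + 3)/1120 - 787*log(s + 5)/168 + 123413*log(s + 7)/28512 - 769/(72*s + 504) + C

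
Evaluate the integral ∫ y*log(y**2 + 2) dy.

y**2*log(y**2 + 2)/2 - y**2/2 + log(y**2 + 2) + C

Let u = y**2 + 2, so du = (2*y) dy.
The integral becomes (1/2)·∫ log(u) du; integrate by parts with u′=log(u), dv′=du.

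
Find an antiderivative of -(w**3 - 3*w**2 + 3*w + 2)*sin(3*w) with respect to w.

Use integration by parts with u = w**3 - 3*w**2 + 3*w + 2, dv = -sin(3*w) dw, so v = cos(3*w)/3.
Apply parts 3 times (tabular method): alternate signs, differentiate u down to 0, integrate dv up.

w**3*cos(3*w)/3 - w**2*sin(3*w)/3 - w**2*cos(3*w) + 2*w*sin(3*w)/3 + 7*w*cos(3*w)/9 - 7*sin(3*w)/27 + 8*cos(3*w)/9 + C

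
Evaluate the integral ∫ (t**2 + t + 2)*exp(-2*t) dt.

Use integration by parts with u = t**2 + t + 2, dv = exp(-2*t) dt, so v = -exp(-2*t)/2.
Apply parts 2 times (tabular method): alternate signs, differentiate u down to 0, integrate dv up.

(-t**2 - 2*t - 3)*exp(-2*t)/2 + C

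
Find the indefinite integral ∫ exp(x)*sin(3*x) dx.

Let I denote the integral. Integrate by parts with u = sin(3*x), dv = exp(x) dx, so v = exp(x): I = exp(x)*sin(3*x) − 3·∫ exp(x)*cos(3*x) dx.
Apply parts again with u = cos(3*x), dv = exp(x) dx: ∫ exp(x)*cos(3*x) dx = exp(x)*cos(3*x) + 3·I. Substituting back brings back I: I = exp(x)*sin(3*x) - 3*exp(x)*cos(3*x) − 9·I.
Solving for I: (1 + 9)·I equals the remaining terms, so I = (1/10)·(exp(x)*sin(3*x) - 3*exp(x)*cos(3*x)).

exp(x)*sin(3*x)/10 - 3*exp(x)*cos(3*x)/10 + C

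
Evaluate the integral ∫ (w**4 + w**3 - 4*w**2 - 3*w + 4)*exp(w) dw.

(w**4 - 3*w**3 + 5*w**2 - 13*w + 17)*exp(w) + C

Use integration by parts with u = w**4 + w**3 - 4*w**2 - 3*w + 4, dv = exp(w) dw, so v = exp(w).
Apply parts 4 times (tabular method): alternate signs, differentiate u down to 0, integrate dv up.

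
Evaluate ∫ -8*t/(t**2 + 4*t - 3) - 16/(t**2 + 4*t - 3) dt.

Let u = t**2 + 4*t - 3, so du = (2*t + 4) dt.
Rewriting, the integral becomes -4·∫ 1/u du = -4·log(u).
Substituting back, u = t**2 + 4*t - 3.

-4*log(t**2 + 4*t - 3) + C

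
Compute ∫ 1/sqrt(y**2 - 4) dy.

Substitute y = 2·sec(θ), so dy = 2·sec(θ)*tan(θ) dθ and the radical becomes sqrt(y**2 - 4) = 2·tan(θ) by the Pythagorean identity.
Integrate the resulting trig expression in θ, then back-substitute sec(θ) = y/2, tan(θ) = sqrt(y**2 - 4)/2 (absorbing any constant into C).

log(y + sqrt(y**2 - 4)) + C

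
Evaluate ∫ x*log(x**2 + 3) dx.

Let u = x**2 + 3, so du = (2*x) dx.
The integral becomes (1/2)·∫ log(u) du; integrate by parts with u′=log(u), dv′=du.

x**2*log(x**2 + 3)/2 - x**2/2 + 3*log(x**2 + 3)/2 + C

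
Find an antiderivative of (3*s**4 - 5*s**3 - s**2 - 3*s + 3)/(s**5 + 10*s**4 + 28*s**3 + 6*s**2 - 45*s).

Factor the denominator: s*(s - 1)*(s + 3)**2*(s + 5).
Partial-fraction decomposition: 831/(40*(s + 5)) - 1697/(96*(s + 3)) + 127/(8*(s + 3)**2) - 1/(32*(s - 1)) - 1/(15*s).
Integrate each term; A/(s−a) gives A·log|s−a|; A/(s−a)² gives −A/(s−a).

-log(s)/15 - log(s - 1)/32 - 1697*log(s + 3)/96 + 831*log(s + 5)/40 - 127/(8*s + 24) + C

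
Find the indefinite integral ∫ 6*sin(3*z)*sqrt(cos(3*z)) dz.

Let u = cos(3*z), so du = (-3*sin(3*z)) dz.
Rewriting, the integral becomes -2·∫ √u du = -2·(2/3)u^(3/2).
Substituting back, u = cos(3*z).

-4*cos(3*z)**(3/2)/3 + C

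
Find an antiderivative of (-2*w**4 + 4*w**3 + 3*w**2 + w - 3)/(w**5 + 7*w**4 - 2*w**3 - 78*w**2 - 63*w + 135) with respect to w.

-3*log(w - 3)/64 - log(w - 1)/64 + 437*log(w + 3)/64 - 561*log(w + 5)/64 + 83/(16*w + 48) + C

Factor the denominator: (w - 3)*(w - 1)*(w + 3)**2*(w + 5).
Partial-fraction decomposition: -561/(64*(w + 5)) + 437/(64*(w + 3)) - 83/(16*(w + 3)**2) - 1/(64*(w - 1)) - 3/(64*(w - 3)).
Integrate each term; A/(w−a) gives A·log|w−a|; A/(w−a)² gives −A/(w−a).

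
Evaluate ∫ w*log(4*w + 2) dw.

w**2*log(4*w + 2)/2 - w**2/4 + w/4 - log(2*w + 1)/8 + C

Use integration by parts with u = log(4*w + 2), dv = w dw.
Then du = 4/(4*w + 2) dw and v = w**2/2.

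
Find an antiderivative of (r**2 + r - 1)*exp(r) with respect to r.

(r**2 - r)*exp(r) + C

Use integration by parts with u = r**2 + r - 1, dv = exp(r) dr, so v = exp(r).
Apply parts 2 times (tabular method): alternate signs, differentiate u down to 0, integrate dv up.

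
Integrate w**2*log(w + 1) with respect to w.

Use integration by parts with u = log(w + 1), dv = w**2 dw.
Then du = 1/(w + 1) dw and v = w**3/3.

w**3*log(w + 1)/3 - w**3/9 + w**2/6 - w/3 + log(w + 1)/3 + C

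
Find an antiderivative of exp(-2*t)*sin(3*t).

Let I denote the integral. Integrate by parts with u = sin(3*t), dv = exp(-2*t) dt, so v = -exp(-2*t)/2: I = -exp(-2*t)*sin(3*t)/2 + (3/2)·∫ exp(-2*t)*cos(3*t) dt.
Apply parts again with u = cos(3*t), dv = exp(-2*t) dt: ∫ exp(-2*t)*cos(3*t) dt = -exp(-2*t)*cos(3*t)/2 − (3/2)·I. Substituting back brings back I: I = -exp(-2*t)*sin(3*t)/2 - 3*exp(-2*t)*cos(3*t)/4 − (9/4)·I.
Solving for I: (1 + 9/4)·I equals the remaining terms, so I = (4/13)·(-exp(-2*t)*sin(3*t)/2 - 3*exp(-2*t)*cos(3*t)/4).

-2*exp(-2*t)*sin(3*t)/13 - 3*exp(-2*t)*cos(3*t)/13 + C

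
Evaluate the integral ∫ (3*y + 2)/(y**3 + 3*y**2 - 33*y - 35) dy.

Factor the denominator: (y - 5)*(y + 1)*(y + 7).
Partial-fraction decomposition: -19/(72*(y + 7)) + 1/(36*(y + 1)) + 17/(72*(y - 5)).
Integrate each term: A/(y−a) contributes A·log|y−a|.

17*log(y - 5)/72 + log(y + 1)/36 - 19*log(y + 7)/72 + C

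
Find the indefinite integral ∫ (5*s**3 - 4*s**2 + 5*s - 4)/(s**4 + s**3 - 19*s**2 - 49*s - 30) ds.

13*log(s - 5)/8 + 3*log(s + 1)/2 - 10*log(s + 2) + 95*log(s + 3)/8 + C

Factor the denominator: (s - 5)*(s + 1)*(s + 2)*(s + 3).
Partial-fraction decomposition: 95/(8*(s + 3)) - 10/(s + 2) + 3/(2*(s + 1)) + 13/(8*(s - 5)).
Integrate each term: A/(s−a) contributes A·log|s−a|.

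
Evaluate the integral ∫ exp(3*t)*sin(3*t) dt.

exp(3*t)*sin(3*t)/6 - exp(3*t)*cos(3*t)/6 + C

Let I denote the integral. Integrate by parts with u = sin(3*t), dv = exp(3*t) dt, so v = exp(3*t)/3: I = exp(3*t)*sin(3*t)/3 − ∫ exp(3*t)*cos(3*t) dt.
Apply parts again with u = cos(3*t), dv = exp(3*t) dt: ∫ exp(3*t)*cos(3*t) dt = exp(3*t)*cos(3*t)/3 + I. Substituting back brings back I: I = exp(3*t)*sin(3*t)/3 - exp(3*t)*cos(3*t)/3 − I.
Solving for I: (1 + 1)·I equals the remaining terms, so I = (1/2)·(exp(3*t)*sin(3*t)/3 - exp(3*t)*cos(3*t)/3).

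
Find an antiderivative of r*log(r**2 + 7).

r**2*log(r**2 + 7)/2 - r**2/2 + 7*log(r**2 + 7)/2 + C

Let u = r**2 + 7, so du = (2*r) dr.
The integral becomes (1/2)·∫ log(u) du; integrate by parts with u′=log(u), dv′=du.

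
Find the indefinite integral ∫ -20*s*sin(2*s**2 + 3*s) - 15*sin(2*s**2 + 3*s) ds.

5*cos(2*s**2 + 3*s) + C

Let u = 2*s**2 + 3*s, so du = (4*s + 3) ds.
Rewriting, the integral becomes -5·∫ sin(u) du = -5·-cos(u).
Substituting back, u = 2*s**2 + 3*s.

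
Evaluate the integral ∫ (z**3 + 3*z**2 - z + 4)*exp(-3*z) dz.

Use integration by parts with u = z**3 + 3*z**2 - z + 4, dv = exp(-3*z) dz, so v = -exp(-3*z)/3.
Apply parts 3 times (tabular method): alternate signs, differentiate u down to 0, integrate dv up.

(-9*z**3 - 36*z**2 - 15*z - 41)*exp(-3*z)/27 + C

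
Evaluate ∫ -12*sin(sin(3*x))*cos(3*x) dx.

Let u = sin(3*x), so du = (3*cos(3*x)) dx.
Rewriting, the integral becomes -4·∫ sin(u) du = -4·-cos(u).
Substituting back, u = sin(3*x).

4*cos(sin(3*x)) + C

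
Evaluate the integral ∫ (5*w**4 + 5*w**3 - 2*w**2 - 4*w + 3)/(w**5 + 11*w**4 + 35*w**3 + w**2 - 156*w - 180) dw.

Factor the denominator: (w - 2)*(w + 2)*(w + 3)**2*(w + 5).
Partial-fraction decomposition: 2473/(84*(w + 5)) - 2101/(100*(w + 3)) + 267/(10*(w + 3)**2) - 43/(12*(w + 2)) + 107/(700*(w - 2)).
Integrate each term; A/(w−a) gives A·log|w−a|; A/(w−a)² gives −A/(w−a).

107*log(w - 2)/700 - 43*log(w + 2)/12 - 2101*log(w + 3)/100 + 2473*log(w + 5)/84 - 267/(10*w + 30) + C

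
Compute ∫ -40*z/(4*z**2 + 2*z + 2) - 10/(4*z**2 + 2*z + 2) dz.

-5*log(4*z**2 + 2*z + 2) + C

Let u = 4*z**2 + 2*z + 2, so du = (8*z + 2) dz.
Rewriting, the integral becomes -5·∫ 1/u du = -5·log(u).
Substituting back, u = 4*z**2 + 2*z + 2.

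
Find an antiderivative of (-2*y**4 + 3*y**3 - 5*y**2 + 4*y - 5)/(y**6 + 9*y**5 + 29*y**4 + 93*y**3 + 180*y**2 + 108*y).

Factor the denominator: y*(y + 1)*(y + 2)*(y + 6)*(y**2 + 9).
Partial-fraction decomposition: -(2047*y - 8787)/(17550*(y**2 + 9)) + 3449/(5400*(y + 6)) - 89/(104*(y + 2)) + 19/(50*(y + 1)) - 5/(108*y).
Integrate each term; A/(y−a) gives A·log|y−a|; the (By+D)/(y²+p²) term gives a log and an atan.

-5*log(y)/108 + 19*log(y + 1)/50 - 89*log(y + 2)/104 + 3449*log(y + 6)/5400 - 2047*log(y**2 + 9)/35100 + 2929*atan(y/3)/17550 + C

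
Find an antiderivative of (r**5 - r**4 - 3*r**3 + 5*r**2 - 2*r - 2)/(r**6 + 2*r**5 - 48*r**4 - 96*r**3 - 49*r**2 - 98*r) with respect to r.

log(r)/49 + 6803*log(r - 7)/22050 - log(r + 2)/225 + 8961*log(r + 7)/12250 - 7*log(r**2 + 1)/250 - 6*atan(r)/125 + C

Factor the denominator: r*(r - 7)*(r + 2)*(r + 7)*(r**2 + 1).
Partial-fraction decomposition: -(7*r + 6)/(125*(r**2 + 1)) + 8961/(12250*(r + 7)) - 1/(225*(r + 2)) + 6803/(22050*(r - 7)) + 1/(49*r).
Integrate each term; A/(r−a) gives A·log|r−a|; the (Br+D)/(r²+p²) term gives a log and an atan.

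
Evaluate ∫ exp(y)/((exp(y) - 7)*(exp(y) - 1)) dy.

log(exp(y) - 7)/6 - log(exp(y) - 1)/6 + C

Let u = e^y, du = e^y dy.
The integral becomes ∫ du/((u-1)(u-7)); decompose into partial fractions.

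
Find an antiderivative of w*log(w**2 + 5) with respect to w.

Let u = w**2 + 5, so du = (2*w) dw.
The integral becomes (1/2)·∫ log(u) du; integrate by parts with u′=log(u), dv′=du.

w**2*log(w**2 + 5)/2 - w**2/2 + 5*log(w**2 + 5)/2 + C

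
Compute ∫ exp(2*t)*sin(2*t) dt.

Let I denote the integral. Integrate by parts with u = sin(2*t), dv = exp(2*t) dt, so v = exp(2*t)/2: I = exp(2*t)*sin(2*t)/2 − ∫ exp(2*t)*cos(2*t) dt.
Apply parts again with u = cos(2*t), dv = exp(2*t) dt: ∫ exp(2*t)*cos(2*t) dt = exp(2*t)*cos(2*t)/2 + I. Substituting back brings back I: I = exp(2*t)*sin(2*t)/2 - exp(2*t)*cos(2*t)/2 − I.
Solving for I: (1 + 1)·I equals the remaining terms, so I = (1/2)·(exp(2*t)*sin(2*t)/2 - exp(2*t)*cos(2*t)/2).

exp(2*t)*sin(2*t)/4 - exp(2*t)*cos(2*t)/4 + C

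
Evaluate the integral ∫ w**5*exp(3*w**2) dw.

(9*w**4 - 6*w**2 + 2)*exp(3*w**2)/54 + C

Let u = w², du = 2w dw; rewrite as (1/2)∫ u^2·exp(3u) du.
Now integrate by parts 2 times.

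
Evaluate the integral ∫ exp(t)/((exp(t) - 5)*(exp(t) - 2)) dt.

Let u = e^t, du = e^t dt.
The integral becomes ∫ du/((u-2)(u-5)); decompose into partial fractions.

log(exp(t) - 5)/3 - log(exp(t) - 2)/3 + C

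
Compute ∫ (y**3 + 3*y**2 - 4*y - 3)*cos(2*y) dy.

y**3*sin(2*y)/2 + 3*y**2*sin(2*y)/2 + 3*y**2*cos(2*y)/4 - 11*y*sin(2*y)/4 + 3*y*cos(2*y)/2 - 9*sin(2*y)/4 - 11*cos(2*y)/8 + C

Use integration by parts with u = y**3 + 3*y**2 - 4*y - 3, dv = cos(2*y) dy, so v = sin(2*y)/2.
Apply parts 3 times (tabular method): alternate signs, differentiate u down to 0, integrate dv up.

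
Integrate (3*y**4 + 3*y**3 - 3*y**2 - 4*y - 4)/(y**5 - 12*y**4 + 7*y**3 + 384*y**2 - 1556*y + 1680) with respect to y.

8053*log(y - 7)/390 - 717*log(y - 5)/22 + 223*log(y - 4)/15 - log(y - 2)/5 + 197*log(y + 6)/715 + C

Factor the denominator: (y - 7)*(y - 5)*(y - 4)*(y - 2)*(y + 6).
Partial-fraction decomposition: 197/(715*(y + 6)) - 1/(5*(y - 2)) + 223/(15*(y - 4)) - 717/(22*(y - 5)) + 8053/(390*(y - 7)).
Integrate each term: A/(y−a) contributes A·log|y−a|.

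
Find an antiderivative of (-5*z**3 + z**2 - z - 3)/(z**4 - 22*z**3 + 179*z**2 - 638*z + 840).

-838*log(z - 7)/3 + 1053*log(z - 6)/2 - 304*log(z - 5) + 311*log(z - 4)/6 + C

Factor the denominator: (z - 7)*(z - 6)*(z - 5)*(z - 4).
Partial-fraction decomposition: 311/(6*(z - 4)) - 304/(z - 5) + 1053/(2*(z - 6)) - 838/(3*(z - 7)).
Integrate each term: A/(z−a) contributes A·log|z−a|.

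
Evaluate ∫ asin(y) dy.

Use integration by parts with u = arcsin(y), dv = dy.
Then du = 1/sqrt(-y**2 + 1) dy.

y*asin(y) + sqrt(-y**2 + 1) + C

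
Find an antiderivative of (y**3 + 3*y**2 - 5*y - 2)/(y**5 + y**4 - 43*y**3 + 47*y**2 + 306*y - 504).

Factor the denominator: (y - 4)*(y - 3)*(y - 2)*(y + 3)*(y + 7).
Partial-fraction decomposition: -163/(3960*(y + 7)) - 13/(840*(y + 3)) + 4/(45*(y - 2)) - 37/(60*(y - 3)) + 45/(77*(y - 4)).
Integrate each term: A/(y−a) contributes A·log|y−a|.

45*log(y - 4)/77 - 37*log(y - 3)/60 + 4*log(y - 2)/45 - 13*log(y + 3)/840 - 163*log(y + 7)/3960 + C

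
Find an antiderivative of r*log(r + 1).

r**2*log(r + 1)/2 - r**2/4 + r/2 - log(r + 1)/2 + C

Use integration by parts with u = log(r + 1), dv = r dr.
Then du = 1/(r + 1) dr and v = r**2/2.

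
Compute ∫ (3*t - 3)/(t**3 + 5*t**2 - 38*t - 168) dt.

3*log(t - 6)/26 + log(t + 4)/2 - 8*log(t + 7)/13 + C

Factor the denominator: (t - 6)*(t + 4)*(t + 7).
Partial-fraction decomposition: -8/(13*(t + 7)) + 1/(2*(t + 4)) + 3/(26*(t - 6)).
Integrate each term: A/(t−a) contributes A·log|t−a|.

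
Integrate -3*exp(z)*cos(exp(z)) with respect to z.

Let u = exp(z), so du = (exp(z)) dz.
Rewriting, the integral becomes -3·∫ cos(u) du = -3·sin(u).
Substituting back, u = exp(z).

-3*sin(exp(z)) + C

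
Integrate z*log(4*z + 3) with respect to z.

Use integration by parts with u = log(4*z + 3), dv = z dz.
Then du = 4/(4*z + 3) dz and v = z**2/2.

z**2*log(4*z + 3)/2 - z**2/4 + 3*z/8 - 9*log(4*z + 3)/32 + C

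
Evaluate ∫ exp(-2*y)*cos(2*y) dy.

Let I denote the integral. Integrate by parts with u = cos(2*y), dv = exp(-2*y) dy, so v = -exp(-2*y)/2: I = -exp(-2*y)*cos(2*y)/2 − ∫ exp(-2*y)*sin(2*y) dy.
Apply parts again with u = sin(2*y), dv = exp(-2*y) dy: ∫ exp(-2*y)*sin(2*y) dy = -exp(-2*y)*sin(2*y)/2 + I. Substituting back brings back I: I = exp(-2*y)*sin(2*y)/2 - exp(-2*y)*cos(2*y)/2 − I.
Solving for I: (1 + 1)·I equals the remaining terms, so I = (1/2)·(exp(-2*y)*sin(2*y)/2 - exp(-2*y)*cos(2*y)/2).

exp(-2*y)*sin(2*y)/4 - exp(-2*y)*cos(2*y)/4 + C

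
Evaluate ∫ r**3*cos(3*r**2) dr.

Let u = r², du = 2r dr; rewrite as (1/2)∫ u^1·cos(3u) du.
Now integrate by parts 1 time.

r**2*sin(3*r**2)/6 + cos(3*r**2)/18 + C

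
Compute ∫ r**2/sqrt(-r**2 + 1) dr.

Substitute r = sin(θ), so dr = cos(θ) dθ and the radical becomes sqrt(-r**2 + 1) = cos(θ) by the Pythagorean identity.
Integrate the resulting trig expression in θ, then back-substitute θ = asin(r), sin(θ) = r, cos(θ) = sqrt(-r**2 + 1) (absorbing any constant into C).

-r*sqrt(-r**2 + 1)/2 + asin(r)/2 + C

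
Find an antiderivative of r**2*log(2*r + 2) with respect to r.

r**3*log(2*r + 2)/3 - r**3/9 + r**2/6 - r/3 + log(r + 1)/3 + C

Use integration by parts with u = log(2*r + 2), dv = r**2 dr.
Then du = 2/(2*r + 2) dr and v = r**3/3.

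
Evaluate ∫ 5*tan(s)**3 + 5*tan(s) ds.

Let u = tan(s), so du = (tan(s)**2 + 1) ds.
Rewriting, the integral becomes 5·∫ u^1 du = 5·u^2/2.
Substituting back, u = tan(s).

5*tan(s)**2/2 + C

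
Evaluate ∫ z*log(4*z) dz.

Use integration by parts with u = log(4*z), dv = z dz.
Then du = 1/z dz and v = z**2/2.

z**2*(log(z) + 2*log(2))/2 - z**2/4 + C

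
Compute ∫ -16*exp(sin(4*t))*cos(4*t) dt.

Let u = sin(4*t), so du = (4*cos(4*t)) dt.
Rewriting, the integral becomes -4·∫ e^u du = -4·e^u.
Substituting back, u = sin(4*t).

-4*exp(sin(4*t)) + C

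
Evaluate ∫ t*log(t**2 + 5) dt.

t**2*log(t**2 + 5)/2 - t**2/2 + 5*log(t**2 + 5)/2 + C

Let u = t**2 + 5, so du = (2*t) dt.
The integral becomes (1/2)·∫ log(u) du; integrate by parts with u′=log(u), dv′=du.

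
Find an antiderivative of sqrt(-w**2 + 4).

Substitute w = 2·sin(θ), so dw = 2·cos(θ) dθ and the radical becomes sqrt(-w**2 + 4) = 2·cos(θ) by the Pythagorean identity.
Integrate the resulting trig expression in θ, then back-substitute θ = asin(w/2), sin(θ) = w/2, cos(θ) = sqrt(-w**2 + 4)/2 (absorbing any constant into C).

w*sqrt(-w**2 + 4)/2 + 2*asin(w/2) + C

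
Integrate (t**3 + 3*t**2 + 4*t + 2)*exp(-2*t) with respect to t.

(-4*t**3 - 18*t**2 - 34*t - 25)*exp(-2*t)/8 + C

Use integration by parts with u = t**3 + 3*t**2 + 4*t + 2, dv = exp(-2*t) dt, so v = -exp(-2*t)/2.
Apply parts 3 times (tabular method): alternate signs, differentiate u down to 0, integrate dv up.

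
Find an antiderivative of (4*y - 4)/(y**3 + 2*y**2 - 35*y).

Factor the denominator: y*(y - 5)*(y + 7).
Partial-fraction decomposition: -8/(21*(y + 7)) + 4/(15*(y - 5)) + 4/(35*y).
Integrate each term: A/(y−a) contributes A·log|y−a|.

4*log(y)/35 + 4*log(y - 5)/15 - 8*log(y + 7)/21 + C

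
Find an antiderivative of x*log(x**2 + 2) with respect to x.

Let u = x**2 + 2, so du = (2*x) dx.
The integral becomes (1/2)·∫ log(u) du; integrate by parts with u′=log(u), dv′=du.

x**2*log(x**2 + 2)/2 - x**2/2 + log(x**2 + 2) + C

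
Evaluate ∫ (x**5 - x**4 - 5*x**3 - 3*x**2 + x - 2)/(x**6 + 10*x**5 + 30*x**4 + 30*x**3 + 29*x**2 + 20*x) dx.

-log(x)/10 + log(x + 1)/8 - 169*log(x + 4)/34 + 3207*log(x + 5)/520 - 49*log(x**2 + 1)/442 + 35*atan(x)/442 + C

Factor the denominator: x*(x + 1)*(x + 4)*(x + 5)*(x**2 + 1).
Partial-fraction decomposition: -7*(14*x - 5)/(442*(x**2 + 1)) + 3207/(520*(x + 5)) - 169/(34*(x + 4)) + 1/(8*(x + 1)) - 1/(10*x).
Integrate each term; A/(x−a) gives A·log|x−a|; the (Bx+D)/(x²+p²) term gives a log and an atan.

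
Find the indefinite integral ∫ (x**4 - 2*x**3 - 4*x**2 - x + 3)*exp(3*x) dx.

Use integration by parts with u = x**4 - 2*x**3 - 4*x**2 - x + 3, dv = exp(3*x) dx, so v = exp(3*x)/3.
Apply parts 4 times (tabular method): alternate signs, differentiate u down to 0, integrate dv up.

(27*x**4 - 90*x**3 - 18*x**2 - 15*x + 86)*exp(3*x)/81 + C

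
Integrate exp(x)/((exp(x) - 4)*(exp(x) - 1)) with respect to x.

Let u = e^x, du = e^x dx.
The integral becomes ∫ du/((u-4)(u-1)); decompose into partial fractions.

log(exp(x) - 4)/3 - log(exp(x) - 1)/3 + C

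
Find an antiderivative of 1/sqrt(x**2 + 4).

log(x + sqrt(x**2 + 4)) + C

Substitute x = 2·tan(θ), so dx = 2·sec(θ)^2 dθ and the radical becomes sqrt(x**2 + 4) = 2·sec(θ) by the Pythagorean identity.
Integrate the resulting trig expression in θ, then back-substitute tan(θ) = x/2, sec(θ) = sqrt(x**2 + 4)/2 (absorbing any constant into C).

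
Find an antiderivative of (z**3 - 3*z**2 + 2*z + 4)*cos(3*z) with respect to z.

z**3*sin(3*z)/3 - z**2*sin(3*z) + z**2*cos(3*z)/3 + 4*z*sin(3*z)/9 - 2*z*cos(3*z)/3 + 14*sin(3*z)/9 + 4*cos(3*z)/27 + C

Use integration by parts with u = z**3 - 3*z**2 + 2*z + 4, dv = cos(3*z) dz, so v = sin(3*z)/3.
Apply parts 3 times (tabular method): alternate signs, differentiate u down to 0, integrate dv up.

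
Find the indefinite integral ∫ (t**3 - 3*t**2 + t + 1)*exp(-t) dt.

(-t**3 - t - 2)*exp(-t) + C

Use integration by parts with u = t**3 - 3*t**2 + t + 1, dv = exp(-t) dt, so v = -exp(-t).
Apply parts 3 times (tabular method): alternate signs, differentiate u down to 0, integrate dv up.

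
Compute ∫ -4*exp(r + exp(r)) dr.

-4*exp(exp(r)) + C

Let u = exp(r), so du = (exp(r)) dr.
Rewriting, the integral becomes -4·∫ e^u du = -4·e^u.
Substituting back, u = exp(r).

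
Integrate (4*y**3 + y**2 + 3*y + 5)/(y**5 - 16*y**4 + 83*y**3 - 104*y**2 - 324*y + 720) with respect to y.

Factor the denominator: (y - 6)*(y - 5)*(y - 4)*(y - 3)*(y + 2).
Partial-fraction decomposition: -29/(1680*(y + 2)) - 131/(30*(y - 3)) + 289/(12*(y - 4)) - 545/(14*(y - 5)) + 923/(48*(y - 6)).
Integrate each term: A/(y−a) contributes A·log|y−a|.

923*log(y - 6)/48 - 545*log(y - 5)/14 + 289*log(y - 4)/12 - 131*log(y - 3)/30 - 29*log(y + 2)/1680 + C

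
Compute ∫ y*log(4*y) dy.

y**2*(log(y) + 2*log(2))/2 - y**2/4 + C

Use integration by parts with u = log(4*y), dv = y dy.
Then du = 1/y dy and v = y**2/2.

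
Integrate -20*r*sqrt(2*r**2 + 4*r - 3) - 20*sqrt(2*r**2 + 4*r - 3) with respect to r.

-10*(2*r**2 + 4*r - 3)**(3/2)/3 + C

Let u = 2*r**2 + 4*r - 3, so du = (4*r + 4) dr.
Rewriting, the integral becomes -5·∫ √u du = -5·(2/3)u^(3/2).
Substituting back, u = 2*r**2 + 4*r - 3.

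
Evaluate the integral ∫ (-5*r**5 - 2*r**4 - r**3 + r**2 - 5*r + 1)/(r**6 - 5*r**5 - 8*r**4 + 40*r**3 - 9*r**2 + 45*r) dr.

Factor the denominator: r*(r - 5)*(r - 3)*(r + 3)*(r**2 + 1).
Partial-fraction decomposition: (r - 47)/(260*(r**2 + 1)) - 221/(288*(r + 3)) + 1409/(360*(r - 3)) - 16999/(2080*(r - 5)) + 1/(45*r).
Integrate each term; A/(r−a) gives A·log|r−a|; the (Br+D)/(r²+p²) term gives a log and an atan.

log(r)/45 - 16999*log(r - 5)/2080 + 1409*log(r - 3)/360 - 221*log(r + 3)/288 + log(r**2 + 1)/520 - 47*atan(r)/260 + C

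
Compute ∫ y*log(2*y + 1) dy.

Use integration by parts with u = log(2*y + 1), dv = y dy.
Then du = 2/(2*y + 1) dy and v = y**2/2.

y**2*log(2*y + 1)/2 - y**2/4 + y/4 - log(2*y + 1)/8 + C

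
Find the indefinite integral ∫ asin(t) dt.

Use integration by parts with u = arcsin(t), dv = dt.
Then du = 1/sqrt(-t**2 + 1) dt.

t*asin(t) + sqrt(-t**2 + 1) + C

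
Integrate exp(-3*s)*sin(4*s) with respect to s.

-3*exp(-3*s)*sin(4*s)/25 - 4*exp(-3*s)*cos(4*s)/25 + C

Let I denote the integral. Integrate by parts with u = sin(4*s), dv = exp(-3*s) ds, so v = -exp(-3*s)/3: I = -exp(-3*s)*sin(4*s)/3 + (4/3)·∫ exp(-3*s)*cos(4*s) ds.
Apply parts again with u = cos(4*s), dv = exp(-3*s) ds: ∫ exp(-3*s)*cos(4*s) ds = -exp(-3*s)*cos(4*s)/3 − (4/3)·I. Substituting back brings back I: I = -exp(-3*s)*sin(4*s)/3 - 4*exp(-3*s)*cos(4*s)/9 − (16/9)·I.
Solving for I: (1 + 16/9)·I equals the remaining terms, so I = (9/25)·(-exp(-3*s)*sin(4*s)/3 - 4*exp(-3*s)*cos(4*s)/9).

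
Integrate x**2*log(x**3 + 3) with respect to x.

Let u = x**3 + 3, so du = (3*x**2) dx.
The integral becomes (1/3)·∫ log(u) du; integrate by parts with u′=log(u), dv′=du.

x**3*log(x**3 + 3)/3 - x**3/3 + log(x**3 + 3) + C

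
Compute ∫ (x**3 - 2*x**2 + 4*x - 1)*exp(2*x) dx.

Use integration by parts with u = x**3 - 2*x**2 + 4*x - 1, dv = exp(2*x) dx, so v = exp(2*x)/2.
Apply parts 3 times (tabular method): alternate signs, differentiate u down to 0, integrate dv up.

(4*x**3 - 14*x**2 + 30*x - 19)*exp(2*x)/8 + C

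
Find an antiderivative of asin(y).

y*asin(y) + sqrt(-y**2 + 1) + C

Use integration by parts with u = arcsin(y), dv = dy.
Then du = 1/sqrt(-y**2 + 1) dy.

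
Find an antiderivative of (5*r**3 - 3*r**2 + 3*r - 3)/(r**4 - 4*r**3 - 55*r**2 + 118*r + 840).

793*log(r - 7)/66 - 987*log(r - 6)/110 - 383*log(r + 4)/110 + 359*log(r + 5)/66 + C

Factor the denominator: (r - 7)*(r - 6)*(r + 4)*(r + 5).
Partial-fraction decomposition: 359/(66*(r + 5)) - 383/(110*(r + 4)) - 987/(110*(r - 6)) + 793/(66*(r - 7)).
Integrate each term: A/(r−a) contributes A·log|r−a|.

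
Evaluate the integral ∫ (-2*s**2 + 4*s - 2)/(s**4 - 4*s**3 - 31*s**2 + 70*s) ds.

-log(s)/35 - 6*log(s - 7)/35 + log(s - 2)/35 + 6*log(s + 5)/35 + C

Factor the denominator: s*(s - 7)*(s - 2)*(s + 5).
Partial-fraction decomposition: 6/(35*(s + 5)) + 1/(35*(s - 2)) - 6/(35*(s - 7)) - 1/(35*s).
Integrate each term: A/(s−a) contributes A·log|s−a|.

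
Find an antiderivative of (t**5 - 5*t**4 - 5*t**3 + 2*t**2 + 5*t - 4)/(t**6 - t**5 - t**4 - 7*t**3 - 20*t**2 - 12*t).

Factor the denominator: t*(t - 3)*(t + 1)**2*(t**2 + 4).
Partial-fraction decomposition: (392*t - 787)/(325*(t**2 + 4)) - 11/(100*(t + 1)) - 2/(5*(t + 1)**2) - 67/(156*(t - 3)) + 1/(3*t).
Integrate each term; A/(t−a) gives A·log|t−a|; the (Bt+D)/(t²+p²) term gives a log and an atan.

log(t)/3 - 67*log(t - 3)/156 - 11*log(t + 1)/100 + 196*log(t**2 + 4)/325 - 787*atan(t/2)/650 + 2/(5*t + 5) + C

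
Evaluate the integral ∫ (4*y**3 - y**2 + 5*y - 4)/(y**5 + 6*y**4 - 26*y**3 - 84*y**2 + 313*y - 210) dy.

Factor the denominator: (y - 3)*(y - 2)*(y - 1)*(y + 5)*(y + 7).
Partial-fraction decomposition: -73/(72*(y + 7)) + 277/(336*(y + 5)) + 1/(24*(y - 1)) - 34/(63*(y - 2)) + 11/(16*(y - 3)).
Integrate each term: A/(y−a) contributes A·log|y−a|.

11*log(y - 3)/16 - 34*log(y - 2)/63 + log(y - 1)/24 + 277*log(y + 5)/336 - 73*log(y + 7)/72 + C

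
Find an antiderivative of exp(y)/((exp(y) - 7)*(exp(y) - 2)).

Let u = e^y, du = e^y dy.
The integral becomes ∫ du/((u-2)(u-7)); decompose into partial fractions.

log(exp(y) - 7)/5 - log(exp(y) - 2)/5 + C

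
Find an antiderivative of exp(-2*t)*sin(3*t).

-2*exp(-2*t)*sin(3*t)/13 - 3*exp(-2*t)*cos(3*t)/13 + C

Let I denote the integral. Integrate by parts with u = sin(3*t), dv = exp(-2*t) dt, so v = -exp(-2*t)/2: I = -exp(-2*t)*sin(3*t)/2 + (3/2)·∫ exp(-2*t)*cos(3*t) dt.
Apply parts again with u = cos(3*t), dv = exp(-2*t) dt: ∫ exp(-2*t)*cos(3*t) dt = -exp(-2*t)*cos(3*t)/2 − (3/2)·I. Substituting back brings back I: I = -exp(-2*t)*sin(3*t)/2 - 3*exp(-2*t)*cos(3*t)/4 − (9/4)·I.
Solving for I: (1 + 9/4)·I equals the remaining terms, so I = (4/13)·(-exp(-2*t)*sin(3*t)/2 - 3*exp(-2*t)*cos(3*t)/4).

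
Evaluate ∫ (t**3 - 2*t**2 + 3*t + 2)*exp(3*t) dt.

(3*t**3 - 9*t**2 + 15*t + 1)*exp(3*t)/9 + C

Use integration by parts with u = t**3 - 2*t**2 + 3*t + 2, dv = exp(3*t) dt, so v = exp(3*t)/3.
Apply parts 3 times (tabular method): alternate signs, differentiate u down to 0, integrate dv up.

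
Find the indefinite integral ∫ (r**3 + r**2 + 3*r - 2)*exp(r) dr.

Use integration by parts with u = r**3 + r**2 + 3*r - 2, dv = exp(r) dr, so v = exp(r).
Apply parts 3 times (tabular method): alternate signs, differentiate u down to 0, integrate dv up.

(r**3 - 2*r**2 + 7*r - 9)*exp(r) + C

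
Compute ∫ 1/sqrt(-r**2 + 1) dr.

asin(r) + C

Substitute r = sin(θ), so dr = cos(θ) dθ and the radical becomes sqrt(-r**2 + 1) = cos(θ) by the Pythagorean identity.
Integrate the resulting trig expression in θ, then back-substitute θ = asin(r), sin(θ) = r, cos(θ) = sqrt(-r**2 + 1) (absorbing any constant into C).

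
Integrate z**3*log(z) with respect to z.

Use integration by parts with u = log(z), dv = z**3 dz.
Then du = 1/z dz and v = z**4/4.

z**4*log(z)/4 - z**4/16 + C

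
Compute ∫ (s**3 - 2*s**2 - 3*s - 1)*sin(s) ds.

-s**3*cos(s) + 3*s**2*sin(s) + 2*s**2*cos(s) - 4*s*sin(s) + 9*s*cos(s) - 9*sin(s) - 3*cos(s) + C

Use integration by parts with u = s**3 - 2*s**2 - 3*s - 1, dv = sin(s) ds, so v = -cos(s).
Apply parts 3 times (tabular method): alternate signs, differentiate u down to 0, integrate dv up.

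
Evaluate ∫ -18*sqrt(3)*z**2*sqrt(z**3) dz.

Let u = 3*z**3, so du = (9*z**2) dz.
Rewriting, the integral becomes -2·∫ √u du = -2·(2/3)u^(3/2).
Substituting back, u = 3*z**3.

-4*sqrt(3)*(z**3)**(3/2) + C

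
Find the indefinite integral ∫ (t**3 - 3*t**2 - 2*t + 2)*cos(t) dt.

t**3*sin(t) - 3*t**2*sin(t) + 3*t**2*cos(t) - 8*t*sin(t) - 6*t*cos(t) + 8*sin(t) - 8*cos(t) + C

Use integration by parts with u = t**3 - 3*t**2 - 2*t + 2, dv = cos(t) dt, so v = sin(t).
Apply parts 3 times (tabular method): alternate signs, differentiate u down to 0, integrate dv up.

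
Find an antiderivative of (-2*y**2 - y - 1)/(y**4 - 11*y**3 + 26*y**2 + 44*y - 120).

Factor the denominator: (y - 6)*(y - 5)*(y - 2)*(y + 2).
Partial-fraction decomposition: 1/(32*(y + 2)) - 11/(48*(y - 2)) + 8/(3*(y - 5)) - 79/(32*(y - 6)).
Integrate each term: A/(y−a) contributes A·log|y−a|.

-79*log(y - 6)/32 + 8*log(y - 5)/3 - 11*log(y - 2)/48 + log(y + 2)/32 + C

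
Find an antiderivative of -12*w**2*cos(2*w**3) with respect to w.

Let u = 2*w**3, so du = (6*w**2) dw.
Rewriting, the integral becomes -2·∫ cos(u) du = -2·sin(u).
Substituting back, u = 2*w**3.

-2*sin(2*w**3) + C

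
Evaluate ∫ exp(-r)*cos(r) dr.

Let I denote the integral. Integrate by parts with u = cos(r), dv = exp(-r) dr, so v = -exp(-r): I = -exp(-r)*cos(r) − ∫ exp(-r)*sin(r) dr.
Apply parts again with u = sin(r), dv = exp(-r) dr: ∫ exp(-r)*sin(r) dr = -exp(-r)*sin(r) + I. Substituting back brings back I: I = exp(-r)*sin(r) - exp(-r)*cos(r) − I.
Solving for I: (1 + 1)·I equals the remaining terms, so I = (1/2)·(exp(-r)*sin(r) - exp(-r)*cos(r)).

exp(-r)*sin(r)/2 - exp(-r)*cos(r)/2 + C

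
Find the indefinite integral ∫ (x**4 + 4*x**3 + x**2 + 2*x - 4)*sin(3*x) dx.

-x**4*cos(3*x)/3 + 4*x**3*sin(3*x)/9 - 4*x**3*cos(3*x)/3 + 4*x**2*sin(3*x)/3 + x**2*cos(3*x)/9 - 2*x*sin(3*x)/27 + 2*x*cos(3*x)/9 - 2*sin(3*x)/27 + 106*cos(3*x)/81 + C

Use integration by parts with u = x**4 + 4*x**3 + x**2 + 2*x - 4, dv = sin(3*x) dx, so v = -cos(3*x)/3.
Apply parts 4 times (tabular method): alternate signs, differentiate u down to 0, integrate dv up.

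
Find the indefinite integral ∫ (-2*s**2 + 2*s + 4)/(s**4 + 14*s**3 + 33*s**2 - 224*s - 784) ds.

-5*log(s - 4)/242 + log(s + 4)/2 - 58*log(s + 7)/121 + 36/(11*s + 77) + C

Factor the denominator: (s - 4)*(s + 4)*(s + 7)**2.
Partial-fraction decomposition: -58/(121*(s + 7)) - 36/(11*(s + 7)**2) + 1/(2*(s + 4)) - 5/(242*(s - 4)).
Integrate each term; A/(s−a) gives A·log|s−a|; A/(s−a)² gives −A/(s−a).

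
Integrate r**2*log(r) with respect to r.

Use integration by parts with u = log(r), dv = r**2 dr.
Then du = 1/r dr and v = r**3/3.

r**3*log(r)/3 - r**3/9 + C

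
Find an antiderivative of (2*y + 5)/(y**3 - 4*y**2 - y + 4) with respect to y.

Factor the denominator: (y - 4)*(y - 1)*(y + 1).
Partial-fraction decomposition: 3/(10*(y + 1)) - 7/(6*(y - 1)) + 13/(15*(y - 4)).
Integrate each term: A/(y−a) contributes A·log|y−a|.

13*log(y - 4)/15 - 7*log(y - 1)/6 + 3*log(y + 1)/10 + C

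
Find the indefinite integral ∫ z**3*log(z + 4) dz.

Use integration by parts with u = log(z + 4), dv = z**3 dz.
Then du = 1/(z + 4) dz and v = z**4/4.

z**4*log(z + 4)/4 - z**4/16 + z**3/3 - 2*z**2 + 16*z - 64*log(z + 4) + C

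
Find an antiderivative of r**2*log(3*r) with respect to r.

r**3*(log(r) + log(3))/3 - r**3/9 + C

Use integration by parts with u = log(3*r), dv = r**2 dr.
Then du = 1/r dr and v = r**3/3.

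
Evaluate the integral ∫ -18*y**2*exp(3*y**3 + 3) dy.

Let u = 3*y**3 + 3, so du = (9*y**2) dy.
Rewriting, the integral becomes -2·∫ e^u du = -2·e^u.
Substituting back, u = 3*y**3 + 3.

-2*exp(3*y**3 + 3) + C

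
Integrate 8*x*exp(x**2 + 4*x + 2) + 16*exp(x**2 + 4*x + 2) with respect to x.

Let u = x**2 + 4*x + 2, so du = (2*x + 4) dx.
Rewriting, the integral becomes 4·∫ e^u du = 4·e^u.
Substituting back, u = x**2 + 4*x + 2.

4*exp(x**2 + 4*x + 2) + C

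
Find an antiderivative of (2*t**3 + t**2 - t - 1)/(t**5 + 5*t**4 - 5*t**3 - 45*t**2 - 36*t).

Factor the denominator: t*(t - 3)*(t + 1)*(t + 3)*(t + 4).
Partial-fraction decomposition: -109/(84*(t + 4)) + 43/(36*(t + 3)) - 1/(24*(t + 1)) + 59/(504*(t - 3)) + 1/(36*t).
Integrate each term: A/(t−a) contributes A·log|t−a|.

log(t)/36 + 59*log(t - 3)/504 - log(t + 1)/24 + 43*log(t + 3)/36 - 109*log(t + 4)/84 + C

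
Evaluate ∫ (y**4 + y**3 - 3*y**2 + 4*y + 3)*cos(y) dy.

Use integration by parts with u = y**4 + y**3 - 3*y**2 + 4*y + 3, dv = cos(y) dy, so v = sin(y).
Apply parts 4 times (tabular method): alternate signs, differentiate u down to 0, integrate dv up.

y**4*sin(y) + y**3*sin(y) + 4*y**3*cos(y) - 15*y**2*sin(y) + 3*y**2*cos(y) - 2*y*sin(y) - 30*y*cos(y) + 33*sin(y) - 2*cos(y) + C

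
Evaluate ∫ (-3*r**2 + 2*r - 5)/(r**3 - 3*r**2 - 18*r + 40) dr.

-70*log(r - 5)/27 + 13*log(r - 2)/18 - 61*log(r + 4)/54 + C

Factor the denominator: (r - 5)*(r - 2)*(r + 4).
Partial-fraction decomposition: -61/(54*(r + 4)) + 13/(18*(r - 2)) - 70/(27*(r - 5)).
Integrate each term: A/(r−a) contributes A·log|r−a|.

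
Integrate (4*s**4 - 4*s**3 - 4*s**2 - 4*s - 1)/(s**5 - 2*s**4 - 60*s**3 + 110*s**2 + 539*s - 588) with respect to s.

2669*log(s - 7)/840 - 229*log(s - 4)/231 - log(s - 1)/64 - 407*log(s + 3)/1120 + 10807*log(s + 7)/4928 + C

Factor the denominator: (s - 7)*(s - 4)*(s - 1)*(s + 3)*(s + 7).
Partial-fraction decomposition: 10807/(4928*(s + 7)) - 407/(1120*(s + 3)) - 1/(64*(s - 1)) - 229/(231*(s - 4)) + 2669/(840*(s - 7)).
Integrate each term: A/(s−a) contributes A·log|s−a|.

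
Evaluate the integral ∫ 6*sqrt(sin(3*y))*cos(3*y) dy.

Let u = sin(3*y), so du = (3*cos(3*y)) dy.
Rewriting, the integral becomes 2·∫ √u du = 2·(2/3)u^(3/2).
Substituting back, u = sin(3*y).

4*sin(3*y)**(3/2)/3 + C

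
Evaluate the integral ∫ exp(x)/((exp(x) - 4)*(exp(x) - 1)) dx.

log(exp(x) - 4)/3 - log(exp(x) - 1)/3 + C

Let u = e^x, du = e^x dx.
The integral becomes ∫ du/((u-1)(u-4)); decompose into partial fractions.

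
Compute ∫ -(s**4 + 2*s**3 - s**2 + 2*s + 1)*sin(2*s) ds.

Use integration by parts with u = s**4 + 2*s**3 - s**2 + 2*s + 1, dv = -sin(2*s) ds, so v = cos(2*s)/2.
Apply parts 4 times (tabular method): alternate signs, differentiate u down to 0, integrate dv up.

s**4*cos(2*s)/2 - s**3*sin(2*s) + s**3*cos(2*s) - 3*s**2*sin(2*s)/2 - 2*s**2*cos(2*s) + 2*s*sin(2*s) - s*cos(2*s)/2 + sin(2*s)/4 + 3*cos(2*s)/2 + C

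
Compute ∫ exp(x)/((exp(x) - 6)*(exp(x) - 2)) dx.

Let u = e^x, du = e^x dx.
The integral becomes ∫ du/((u-2)(u-6)); decompose into partial fractions.

log(exp(x) - 6)/4 - log(exp(x) - 2)/4 + C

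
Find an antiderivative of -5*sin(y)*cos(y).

Let u = sin(y), so du = (cos(y)) dy.
Rewriting, the integral becomes -5·∫ u^1 du = -5·u^2/2.
Substituting back, u = sin(y).

-5*sin(y)**2/2 + C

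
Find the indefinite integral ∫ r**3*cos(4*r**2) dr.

Let u = r², du = 2r dr; rewrite as (1/2)∫ u^1·cos(4u) du.
Now integrate by parts 1 time.

r**2*sin(4*r**2)/8 + cos(4*r**2)/32 + C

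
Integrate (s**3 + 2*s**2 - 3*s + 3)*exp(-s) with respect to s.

Use integration by parts with u = s**3 + 2*s**2 - 3*s + 3, dv = exp(-s) ds, so v = -exp(-s).
Apply parts 3 times (tabular method): alternate signs, differentiate u down to 0, integrate dv up.

(-s**3 - 5*s**2 - 7*s - 10)*exp(-s) + C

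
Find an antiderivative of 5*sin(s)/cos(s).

-5*log(cos(s)) + C

Let u = cos(s), so du = (-sin(s)) ds.
Rewriting, the integral becomes -5·∫ 1/u du = -5·log(u).
Substituting back, u = cos(s).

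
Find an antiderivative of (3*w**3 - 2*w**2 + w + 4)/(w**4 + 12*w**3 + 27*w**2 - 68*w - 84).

Factor the denominator: (w - 2)*(w + 1)*(w + 6)*(w + 7).
Partial-fraction decomposition: 565/(27*(w + 7)) - 361/(20*(w + 6)) + 1/(45*(w + 1)) + 11/(108*(w - 2)).
Integrate each term: A/(w−a) contributes A·log|w−a|.

11*log(w - 2)/108 + log(w + 1)/45 - 361*log(w + 6)/20 + 565*log(w + 7)/27 + C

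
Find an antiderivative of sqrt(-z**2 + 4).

Substitute z = 2·sin(θ), so dz = 2·cos(θ) dθ and the radical becomes sqrt(-z**2 + 4) = 2·cos(θ) by the Pythagorean identity.
Integrate the resulting trig expression in θ, then back-substitute θ = asin(z/2), sin(θ) = z/2, cos(θ) = sqrt(-z**2 + 4)/2 (absorbing any constant into C).

z*sqrt(-z**2 + 4)/2 + 2*asin(z/2) + C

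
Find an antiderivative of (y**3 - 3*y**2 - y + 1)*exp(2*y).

(4*y**3 - 18*y**2 + 14*y - 3)*exp(2*y)/8 + C

Use integration by parts with u = y**3 - 3*y**2 - y + 1, dv = exp(2*y) dy, so v = exp(2*y)/2.
Apply parts 3 times (tabular method): alternate signs, differentiate u down to 0, integrate dv up.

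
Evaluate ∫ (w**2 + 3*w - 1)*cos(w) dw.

w**2*sin(w) + 3*w*sin(w) + 2*w*cos(w) - 3*sin(w) + 3*cos(w) + C

Use integration by parts with u = w**2 + 3*w - 1, dv = cos(w) dw, so v = sin(w).
Apply parts 2 times (tabular method): alternate signs, differentiate u down to 0, integrate dv up.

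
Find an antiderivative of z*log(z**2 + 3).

z**2*log(z**2 + 3)/2 - z**2/2 + 3*log(z**2 + 3)/2 + C

Let u = z**2 + 3, so du = (2*z) dz.
The integral becomes (1/2)·∫ log(u) du; integrate by parts with u′=log(u), dv′=du.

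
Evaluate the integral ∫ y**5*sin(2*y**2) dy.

-y**4*cos(2*y**2)/4 + y**2*sin(2*y**2)/4 + cos(2*y**2)/8 + C

Let u = y², du = 2y dy; rewrite as (1/2)∫ u^2·sin(2u) du.
Now integrate by parts 2 times.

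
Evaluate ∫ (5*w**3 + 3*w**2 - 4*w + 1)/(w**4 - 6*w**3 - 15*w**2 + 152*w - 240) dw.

-1190*log(w - 4)/81 + 151*log(w - 3)/8 + 529*log(w + 5)/648 - 353/(9*w - 36) + C

Factor the denominator: (w - 4)**2*(w - 3)*(w + 5).
Partial-fraction decomposition: 529/(648*(w + 5)) + 151/(8*(w - 3)) - 1190/(81*(w - 4)) + 353/(9*(w - 4)**2).
Integrate each term; A/(w−a) gives A·log|w−a|; A/(w−a)² gives −A/(w−a).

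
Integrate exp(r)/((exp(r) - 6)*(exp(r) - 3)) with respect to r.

log(exp(r) - 6)/3 - log(exp(r) - 3)/3 + C

Let u = e^r, du = e^r dr.
The integral becomes ∫ du/((u-6)(u-3)); decompose into partial fractions.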